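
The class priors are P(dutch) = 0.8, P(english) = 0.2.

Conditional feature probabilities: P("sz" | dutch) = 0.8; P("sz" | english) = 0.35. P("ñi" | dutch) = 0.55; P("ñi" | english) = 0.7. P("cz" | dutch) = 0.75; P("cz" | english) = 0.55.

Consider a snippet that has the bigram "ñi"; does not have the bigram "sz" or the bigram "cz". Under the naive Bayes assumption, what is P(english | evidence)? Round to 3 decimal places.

dutch: 0.8 × (1−0.8) × 0.55 × (1−0.75) = 0.022
english: 0.2 × (1−0.35) × 0.7 × (1−0.55) = 0.04095
P(english | x) = 0.04095 / 0.06295 ≈ 0.651

0.651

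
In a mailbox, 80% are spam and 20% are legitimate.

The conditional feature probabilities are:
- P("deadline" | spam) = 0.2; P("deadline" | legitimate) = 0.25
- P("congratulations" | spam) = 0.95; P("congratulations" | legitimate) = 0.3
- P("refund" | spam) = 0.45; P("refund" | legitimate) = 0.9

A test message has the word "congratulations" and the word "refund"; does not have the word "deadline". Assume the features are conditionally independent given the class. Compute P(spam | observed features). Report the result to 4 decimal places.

spam: 0.8 × (1−0.2) × 0.95 × 0.45 = 0.2736
legitimate: 0.2 × (1−0.25) × 0.3 × 0.9 = 0.0405
P(spam | x) = 0.2736 / 0.3141 ≈ 0.8711

0.8711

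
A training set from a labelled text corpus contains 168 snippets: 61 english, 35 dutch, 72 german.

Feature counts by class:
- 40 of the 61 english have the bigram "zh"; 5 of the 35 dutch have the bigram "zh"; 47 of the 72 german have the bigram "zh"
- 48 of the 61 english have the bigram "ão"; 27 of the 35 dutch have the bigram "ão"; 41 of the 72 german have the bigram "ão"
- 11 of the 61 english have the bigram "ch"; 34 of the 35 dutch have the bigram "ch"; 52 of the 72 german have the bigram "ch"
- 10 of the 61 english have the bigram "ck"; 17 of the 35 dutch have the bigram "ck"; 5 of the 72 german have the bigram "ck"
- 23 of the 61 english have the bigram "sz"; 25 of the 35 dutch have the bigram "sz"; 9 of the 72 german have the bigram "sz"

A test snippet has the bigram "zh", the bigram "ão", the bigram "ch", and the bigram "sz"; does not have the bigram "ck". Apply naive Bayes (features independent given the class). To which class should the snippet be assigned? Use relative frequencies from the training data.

german

english: (61/168) × (40/61) × (48/61) × (11/61) × (51/61) × (23/61) ≈ 0.0106503
dutch: (35/168) × (5/35) × (27/35) × (34/35) × (18/35) × (25/35) ≈ 0.00819301
german: (72/168) × (47/72) × (41/72) × (52/72) × (67/72) × (9/72) ≈ 0.0133833
Highest score → german.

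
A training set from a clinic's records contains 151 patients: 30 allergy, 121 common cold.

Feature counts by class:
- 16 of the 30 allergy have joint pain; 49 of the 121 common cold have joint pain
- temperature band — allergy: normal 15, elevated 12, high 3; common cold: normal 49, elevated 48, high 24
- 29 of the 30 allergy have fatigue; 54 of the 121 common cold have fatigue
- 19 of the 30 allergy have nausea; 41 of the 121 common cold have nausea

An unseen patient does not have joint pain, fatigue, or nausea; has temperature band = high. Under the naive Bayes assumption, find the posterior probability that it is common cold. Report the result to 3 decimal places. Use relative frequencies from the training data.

0.997

allergy: (30/151) × (14/30) × (3/30) × (1/30) × (11/30) ≈ 0.000113319
common cold: (121/151) × (72/121) × (24/121) × (67/121) × (80/121) ≈ 0.0346239
P(common cold | x) = 0.0346239 / 0.034737219 ≈ 0.997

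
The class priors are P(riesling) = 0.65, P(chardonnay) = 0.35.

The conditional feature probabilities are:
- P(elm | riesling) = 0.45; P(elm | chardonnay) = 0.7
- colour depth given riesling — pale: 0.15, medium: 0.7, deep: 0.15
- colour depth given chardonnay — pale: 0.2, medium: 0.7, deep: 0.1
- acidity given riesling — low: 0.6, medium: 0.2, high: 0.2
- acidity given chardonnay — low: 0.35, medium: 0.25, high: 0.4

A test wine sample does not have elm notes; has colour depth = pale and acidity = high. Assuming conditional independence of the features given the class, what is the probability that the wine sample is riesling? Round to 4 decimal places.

0.5608

riesling: 0.65 × (1−0.45) × 0.15 × 0.2 = 0.010725
chardonnay: 0.35 × (1−0.7) × 0.2 × 0.4 = 0.0084
P(riesling | x) = 0.010725 / 0.019125 ≈ 0.5608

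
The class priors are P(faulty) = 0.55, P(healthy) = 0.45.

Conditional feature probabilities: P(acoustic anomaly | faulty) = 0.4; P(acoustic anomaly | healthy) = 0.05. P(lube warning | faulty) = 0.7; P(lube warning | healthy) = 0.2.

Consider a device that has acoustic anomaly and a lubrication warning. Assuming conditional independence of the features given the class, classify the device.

faulty: 0.55 × 0.4 × 0.7 = 0.154
healthy: 0.45 × 0.05 × 0.2 = 0.0045
Highest score → faulty.

faulty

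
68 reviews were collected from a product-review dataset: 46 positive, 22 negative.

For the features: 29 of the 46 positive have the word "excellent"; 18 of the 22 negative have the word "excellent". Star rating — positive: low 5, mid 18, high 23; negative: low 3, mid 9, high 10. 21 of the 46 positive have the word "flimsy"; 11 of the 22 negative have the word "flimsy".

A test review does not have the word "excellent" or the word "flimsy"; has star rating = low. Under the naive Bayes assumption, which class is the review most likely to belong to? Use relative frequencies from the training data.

positive

positive: (46/68) × (17/46) × (5/46) × (25/46) ≈ 0.0147684
negative: (22/68) × (4/22) × (3/22) × (11/22) ≈ 0.0040107
Highest score → positive.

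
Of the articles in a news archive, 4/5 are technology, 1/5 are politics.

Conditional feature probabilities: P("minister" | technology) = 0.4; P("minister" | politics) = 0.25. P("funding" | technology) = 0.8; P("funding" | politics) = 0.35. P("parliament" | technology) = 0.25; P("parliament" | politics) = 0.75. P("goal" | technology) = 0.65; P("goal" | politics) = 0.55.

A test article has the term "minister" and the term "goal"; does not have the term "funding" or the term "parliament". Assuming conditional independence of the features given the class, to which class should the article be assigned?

technology

technology: 0.8 × 0.4 × (1−0.8) × (1−0.25) × 0.65 = 0.0312
politics: 0.2 × 0.25 × (1−0.35) × (1−0.75) × 0.55 = 0.00446875
Highest score → technology.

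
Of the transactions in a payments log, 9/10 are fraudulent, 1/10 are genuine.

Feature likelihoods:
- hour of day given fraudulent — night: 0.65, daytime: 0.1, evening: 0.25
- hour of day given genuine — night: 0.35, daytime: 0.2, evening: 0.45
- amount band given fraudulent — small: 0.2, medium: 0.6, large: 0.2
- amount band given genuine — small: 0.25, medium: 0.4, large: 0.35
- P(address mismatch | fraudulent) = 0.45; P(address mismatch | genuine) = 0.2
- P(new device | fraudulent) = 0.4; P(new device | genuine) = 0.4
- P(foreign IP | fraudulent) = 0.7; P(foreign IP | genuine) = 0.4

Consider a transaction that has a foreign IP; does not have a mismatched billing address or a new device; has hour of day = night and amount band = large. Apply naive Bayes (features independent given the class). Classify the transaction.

fraudulent

fraudulent: 0.9 × 0.65 × 0.2 × (1−0.45) × (1−0.4) × 0.7 = 0.027027
genuine: 0.1 × 0.35 × 0.35 × (1−0.2) × (1−0.4) × 0.4 = 0.002352
Highest score → fraudulent.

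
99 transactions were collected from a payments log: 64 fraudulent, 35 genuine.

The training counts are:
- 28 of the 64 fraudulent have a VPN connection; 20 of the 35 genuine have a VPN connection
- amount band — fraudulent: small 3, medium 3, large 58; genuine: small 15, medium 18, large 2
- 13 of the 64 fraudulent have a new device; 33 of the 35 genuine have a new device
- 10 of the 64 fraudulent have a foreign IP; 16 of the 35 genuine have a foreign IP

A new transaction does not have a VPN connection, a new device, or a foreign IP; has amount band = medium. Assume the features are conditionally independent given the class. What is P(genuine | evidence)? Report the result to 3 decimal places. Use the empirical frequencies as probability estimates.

0.174

fraudulent: (64/99) × (36/64) × (3/64) × (51/64) × (54/64) ≈ 0.0114607
genuine: (35/99) × (15/35) × (18/35) × (2/35) × (19/35) ≈ 0.00241717
P(genuine | x) = 0.00241717 / 0.01387787 ≈ 0.174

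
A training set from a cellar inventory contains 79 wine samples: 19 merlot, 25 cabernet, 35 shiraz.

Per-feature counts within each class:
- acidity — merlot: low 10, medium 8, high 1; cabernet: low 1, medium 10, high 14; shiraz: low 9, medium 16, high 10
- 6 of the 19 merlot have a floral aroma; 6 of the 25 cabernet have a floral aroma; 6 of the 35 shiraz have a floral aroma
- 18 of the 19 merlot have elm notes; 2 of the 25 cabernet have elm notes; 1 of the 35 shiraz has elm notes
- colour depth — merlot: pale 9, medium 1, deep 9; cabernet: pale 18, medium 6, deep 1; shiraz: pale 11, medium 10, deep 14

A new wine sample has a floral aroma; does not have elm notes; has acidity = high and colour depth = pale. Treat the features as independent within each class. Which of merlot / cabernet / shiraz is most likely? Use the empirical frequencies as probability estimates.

merlot: (19/79) × (1/19) × (6/19) × (1/19) × (9/19) ≈ 0.0000996566
cabernet: (25/79) × (14/25) × (6/25) × (23/25) × (18/25) ≈ 0.028173
shiraz: (35/79) × (10/35) × (6/35) × (34/35) × (11/35) ≈ 0.00662509
Highest score → cabernet.

cabernet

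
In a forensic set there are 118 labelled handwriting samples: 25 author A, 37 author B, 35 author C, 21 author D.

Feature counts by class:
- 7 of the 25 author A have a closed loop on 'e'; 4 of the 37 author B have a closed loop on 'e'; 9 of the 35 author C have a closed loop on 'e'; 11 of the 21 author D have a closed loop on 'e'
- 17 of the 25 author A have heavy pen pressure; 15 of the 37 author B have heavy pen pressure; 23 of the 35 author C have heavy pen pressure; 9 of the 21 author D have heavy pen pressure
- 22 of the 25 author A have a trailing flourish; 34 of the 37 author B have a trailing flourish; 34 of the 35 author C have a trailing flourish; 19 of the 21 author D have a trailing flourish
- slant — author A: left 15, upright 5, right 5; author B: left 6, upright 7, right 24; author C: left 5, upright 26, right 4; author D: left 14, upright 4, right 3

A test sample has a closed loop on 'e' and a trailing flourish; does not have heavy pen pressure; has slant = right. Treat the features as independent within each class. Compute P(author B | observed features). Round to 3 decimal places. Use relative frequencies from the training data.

0.478

author A: (25/118) × (7/25) × (8/25) × (22/25) × (5/25) ≈ 0.00334102
author B: (37/118) × (4/37) × (22/37) × (34/37) × (24/37) ≈ 0.0120139
author C: (35/118) × (9/35) × (12/35) × (34/35) × (4/35) ≈ 0.0029032
author D: (21/118) × (11/21) × (12/21) × (19/21) × (3/21) ≈ 0.00688508
P(author B | x) = 0.0120139 / 0.0251432 ≈ 0.478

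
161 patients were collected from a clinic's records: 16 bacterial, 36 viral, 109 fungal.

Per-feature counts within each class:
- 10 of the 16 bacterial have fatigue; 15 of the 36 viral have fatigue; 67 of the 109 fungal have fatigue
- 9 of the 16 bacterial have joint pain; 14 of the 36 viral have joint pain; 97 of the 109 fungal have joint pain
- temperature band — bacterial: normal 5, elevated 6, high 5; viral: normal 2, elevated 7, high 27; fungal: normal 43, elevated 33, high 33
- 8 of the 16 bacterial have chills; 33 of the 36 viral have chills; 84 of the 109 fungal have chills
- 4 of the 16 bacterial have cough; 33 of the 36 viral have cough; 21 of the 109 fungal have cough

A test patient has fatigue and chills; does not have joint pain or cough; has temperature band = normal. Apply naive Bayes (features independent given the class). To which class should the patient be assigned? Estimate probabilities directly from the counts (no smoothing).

bacterial: (16/161) × (10/16) × (7/16) × (5/16) × (8/16) × (12/16) ≈ 0.00318444
viral: (36/161) × (15/36) × (22/36) × (2/36) × (33/36) × (3/36) ≈ 0.000241626
fungal: (109/161) × (67/109) × (12/109) × (43/109) × (84/109) × (88/109) ≈ 0.0112449
Highest score → fungal.

fungal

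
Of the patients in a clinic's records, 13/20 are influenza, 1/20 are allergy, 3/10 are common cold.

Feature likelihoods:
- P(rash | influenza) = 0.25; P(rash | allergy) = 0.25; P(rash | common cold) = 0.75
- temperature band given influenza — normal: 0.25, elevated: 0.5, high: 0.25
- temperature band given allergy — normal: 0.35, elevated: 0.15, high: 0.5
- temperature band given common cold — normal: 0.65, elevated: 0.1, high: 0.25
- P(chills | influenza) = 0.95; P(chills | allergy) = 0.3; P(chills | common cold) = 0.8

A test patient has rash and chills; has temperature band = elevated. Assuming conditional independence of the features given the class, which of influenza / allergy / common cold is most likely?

influenza

influenza: 0.65 × 0.25 × 0.5 × 0.95 = 0.0771875
allergy: 0.05 × 0.25 × 0.15 × 0.3 = 0.0005625
common cold: 0.3 × 0.75 × 0.1 × 0.8 = 0.018
Highest score → influenza.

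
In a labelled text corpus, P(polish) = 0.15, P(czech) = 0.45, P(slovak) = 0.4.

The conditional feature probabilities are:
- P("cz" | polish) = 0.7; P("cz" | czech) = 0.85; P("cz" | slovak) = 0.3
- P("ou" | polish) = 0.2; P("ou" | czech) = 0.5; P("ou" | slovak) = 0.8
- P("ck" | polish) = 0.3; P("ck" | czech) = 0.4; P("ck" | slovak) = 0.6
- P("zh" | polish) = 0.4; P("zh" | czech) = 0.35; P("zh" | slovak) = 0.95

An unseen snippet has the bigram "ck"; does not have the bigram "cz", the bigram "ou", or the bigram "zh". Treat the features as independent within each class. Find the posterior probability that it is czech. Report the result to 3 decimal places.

0.518

polish: 0.15 × (1−0.7) × (1−0.2) × 0.3 × (1−0.4) = 0.00648
czech: 0.45 × (1−0.85) × (1−0.5) × 0.4 × (1−0.35) = 0.008775
slovak: 0.4 × (1−0.3) × (1−0.8) × 0.6 × (1−0.95) = 0.00168
P(czech | x) = 0.008775 / 0.016935 ≈ 0.518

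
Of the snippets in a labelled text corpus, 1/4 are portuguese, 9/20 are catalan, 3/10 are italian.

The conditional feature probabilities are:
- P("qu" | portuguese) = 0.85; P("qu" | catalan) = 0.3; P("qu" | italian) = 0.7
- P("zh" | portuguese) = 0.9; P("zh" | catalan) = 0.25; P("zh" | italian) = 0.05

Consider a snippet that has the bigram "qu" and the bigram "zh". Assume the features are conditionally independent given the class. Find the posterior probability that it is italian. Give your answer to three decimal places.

0.045

portuguese: 0.25 × 0.85 × 0.9 = 0.19125
catalan: 0.45 × 0.3 × 0.25 = 0.03375
italian: 0.3 × 0.7 × 0.05 = 0.0105
P(italian | x) = 0.0105 / 0.2355 ≈ 0.045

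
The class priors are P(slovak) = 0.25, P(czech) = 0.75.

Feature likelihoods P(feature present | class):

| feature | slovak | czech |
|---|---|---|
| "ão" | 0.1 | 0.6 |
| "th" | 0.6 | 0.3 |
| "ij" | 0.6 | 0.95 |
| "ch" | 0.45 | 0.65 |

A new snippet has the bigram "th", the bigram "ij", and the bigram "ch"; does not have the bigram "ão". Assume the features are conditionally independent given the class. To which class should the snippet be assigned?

slovak: 0.25 × (1−0.1) × 0.6 × 0.6 × 0.45 = 0.03645
czech: 0.75 × (1−0.6) × 0.3 × 0.95 × 0.65 = 0.055575
Highest score → czech.

czech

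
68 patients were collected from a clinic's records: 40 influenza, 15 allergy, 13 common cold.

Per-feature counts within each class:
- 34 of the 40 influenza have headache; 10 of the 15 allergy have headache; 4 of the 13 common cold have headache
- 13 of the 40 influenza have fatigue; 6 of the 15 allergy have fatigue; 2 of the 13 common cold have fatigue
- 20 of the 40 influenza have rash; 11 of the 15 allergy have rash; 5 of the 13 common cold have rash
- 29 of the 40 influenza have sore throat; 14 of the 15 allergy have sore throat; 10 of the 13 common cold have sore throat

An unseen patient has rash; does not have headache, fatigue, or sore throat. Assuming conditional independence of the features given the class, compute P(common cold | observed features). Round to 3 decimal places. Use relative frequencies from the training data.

0.490

influenza: (40/68) × (6/40) × (27/40) × (20/40) × (11/40) ≈ 0.00818934
allergy: (15/68) × (5/15) × (9/15) × (11/15) × (1/15) ≈ 0.00215686
common cold: (13/68) × (9/13) × (11/13) × (5/13) × (3/13) ≈ 0.00994003
P(common cold | x) = 0.00994003 / 0.02028623 ≈ 0.490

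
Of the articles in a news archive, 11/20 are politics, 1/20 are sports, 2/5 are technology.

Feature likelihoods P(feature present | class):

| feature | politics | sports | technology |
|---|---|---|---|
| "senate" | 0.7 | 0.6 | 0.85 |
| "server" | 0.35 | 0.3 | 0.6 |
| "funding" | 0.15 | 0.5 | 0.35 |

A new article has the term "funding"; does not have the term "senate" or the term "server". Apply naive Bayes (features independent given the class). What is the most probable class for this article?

politics: 0.55 × (1−0.7) × (1−0.35) × 0.15 = 0.0160875
sports: 0.05 × (1−0.6) × (1−0.3) × 0.5 = 0.007
technology: 0.4 × (1−0.85) × (1−0.6) × 0.35 = 0.0084
Highest score → politics.

politics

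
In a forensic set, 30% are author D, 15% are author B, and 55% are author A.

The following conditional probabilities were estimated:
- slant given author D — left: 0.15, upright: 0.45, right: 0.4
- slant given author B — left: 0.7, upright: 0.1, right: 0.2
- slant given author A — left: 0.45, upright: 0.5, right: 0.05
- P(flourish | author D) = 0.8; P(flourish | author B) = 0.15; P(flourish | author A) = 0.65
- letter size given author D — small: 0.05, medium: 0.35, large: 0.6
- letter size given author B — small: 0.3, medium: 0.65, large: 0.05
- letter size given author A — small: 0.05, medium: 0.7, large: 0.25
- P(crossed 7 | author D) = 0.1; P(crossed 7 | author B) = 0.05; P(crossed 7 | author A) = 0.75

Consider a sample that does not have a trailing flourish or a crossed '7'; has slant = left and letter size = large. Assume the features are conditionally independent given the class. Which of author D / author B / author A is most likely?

author D: 0.3 × 0.15 × (1−0.8) × 0.6 × (1−0.1) = 0.00486
author B: 0.15 × 0.7 × (1−0.15) × 0.05 × (1−0.05) = 0.004239375
author A: 0.55 × 0.45 × (1−0.65) × 0.25 × (1−0.75) = 0.0054140625
Highest score → author A.

author A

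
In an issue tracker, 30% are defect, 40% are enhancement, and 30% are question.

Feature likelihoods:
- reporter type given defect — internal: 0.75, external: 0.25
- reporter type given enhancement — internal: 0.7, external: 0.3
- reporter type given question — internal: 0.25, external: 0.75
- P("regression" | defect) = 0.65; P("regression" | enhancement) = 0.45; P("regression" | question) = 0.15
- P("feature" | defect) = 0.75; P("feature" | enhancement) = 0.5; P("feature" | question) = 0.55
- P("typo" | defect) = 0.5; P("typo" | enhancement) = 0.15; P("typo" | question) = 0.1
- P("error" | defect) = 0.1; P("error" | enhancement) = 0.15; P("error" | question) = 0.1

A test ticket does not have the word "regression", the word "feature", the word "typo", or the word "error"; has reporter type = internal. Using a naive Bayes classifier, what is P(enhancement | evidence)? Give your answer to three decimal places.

defect: 0.3 × 0.75 × (1−0.65) × (1−0.75) × (1−0.5) × (1−0.1) = 0.008859375
enhancement: 0.4 × 0.7 × (1−0.45) × (1−0.5) × (1−0.15) × (1−0.15) = 0.0556325
question: 0.3 × 0.25 × (1−0.15) × (1−0.55) × (1−0.1) × (1−0.1) = 0.023236875
P(enhancement | x) = 0.0556325 / 0.08772875 ≈ 0.634

0.634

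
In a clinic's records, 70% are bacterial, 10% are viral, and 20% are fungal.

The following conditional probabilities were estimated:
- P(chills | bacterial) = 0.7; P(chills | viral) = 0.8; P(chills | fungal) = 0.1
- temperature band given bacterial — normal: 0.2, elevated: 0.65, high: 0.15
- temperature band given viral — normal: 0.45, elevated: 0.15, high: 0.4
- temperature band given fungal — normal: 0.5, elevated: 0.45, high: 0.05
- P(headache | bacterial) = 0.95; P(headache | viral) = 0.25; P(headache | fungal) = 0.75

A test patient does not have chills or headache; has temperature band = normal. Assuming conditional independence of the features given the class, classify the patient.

bacterial: 0.7 × (1−0.7) × 0.2 × (1−0.95) = 0.0021
viral: 0.1 × (1−0.8) × 0.45 × (1−0.25) = 0.00675
fungal: 0.2 × (1−0.1) × 0.5 × (1−0.75) = 0.0225
Highest score → fungal.

fungal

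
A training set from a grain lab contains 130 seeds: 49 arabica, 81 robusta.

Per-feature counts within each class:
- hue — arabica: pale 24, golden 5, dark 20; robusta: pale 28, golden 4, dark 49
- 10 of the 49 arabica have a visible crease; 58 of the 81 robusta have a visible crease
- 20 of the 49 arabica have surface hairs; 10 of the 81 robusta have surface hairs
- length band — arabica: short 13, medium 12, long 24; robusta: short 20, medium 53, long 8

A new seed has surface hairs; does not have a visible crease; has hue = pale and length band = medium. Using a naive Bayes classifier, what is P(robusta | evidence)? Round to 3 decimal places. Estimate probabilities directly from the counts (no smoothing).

arabica: (49/130) × (24/49) × (39/49) × (20/49) × (12/49) ≈ 0.0146878
robusta: (81/130) × (28/81) × (23/81) × (10/81) × (53/81) ≈ 0.00494041
P(robusta | x) = 0.00494041 / 0.01962821 ≈ 0.252

0.252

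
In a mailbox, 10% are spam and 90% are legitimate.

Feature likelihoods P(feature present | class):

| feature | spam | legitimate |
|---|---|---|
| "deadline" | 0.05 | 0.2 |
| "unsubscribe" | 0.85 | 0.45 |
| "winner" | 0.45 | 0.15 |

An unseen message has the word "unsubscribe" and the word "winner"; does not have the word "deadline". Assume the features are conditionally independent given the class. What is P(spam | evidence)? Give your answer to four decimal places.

spam: 0.1 × (1−0.05) × 0.85 × 0.45 = 0.0363375
legitimate: 0.9 × (1−0.2) × 0.45 × 0.15 = 0.0486
P(spam | x) = 0.0363375 / 0.0849375 ≈ 0.4278

0.4278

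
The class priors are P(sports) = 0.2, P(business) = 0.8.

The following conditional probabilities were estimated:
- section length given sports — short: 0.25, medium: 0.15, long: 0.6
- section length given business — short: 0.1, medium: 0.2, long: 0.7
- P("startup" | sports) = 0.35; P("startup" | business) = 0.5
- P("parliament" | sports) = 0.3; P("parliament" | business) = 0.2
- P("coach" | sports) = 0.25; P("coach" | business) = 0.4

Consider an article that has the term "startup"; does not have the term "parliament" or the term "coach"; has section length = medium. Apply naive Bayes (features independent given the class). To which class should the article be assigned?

business

sports: 0.2 × 0.15 × 0.35 × (1−0.3) × (1−0.25) = 0.0055125
business: 0.8 × 0.2 × 0.5 × (1−0.2) × (1−0.4) = 0.0384
Highest score → business.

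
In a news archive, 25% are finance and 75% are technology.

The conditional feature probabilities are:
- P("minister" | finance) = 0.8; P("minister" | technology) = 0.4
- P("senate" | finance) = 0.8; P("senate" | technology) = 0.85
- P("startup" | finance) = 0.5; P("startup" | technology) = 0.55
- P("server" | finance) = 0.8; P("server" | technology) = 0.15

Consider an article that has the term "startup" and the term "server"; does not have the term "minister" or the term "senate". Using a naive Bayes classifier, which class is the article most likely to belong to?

technology

finance: 0.25 × (1−0.8) × (1−0.8) × 0.5 × 0.8 = 0.004
technology: 0.75 × (1−0.4) × (1−0.85) × 0.55 × 0.15 = 0.00556875
Highest score → technology.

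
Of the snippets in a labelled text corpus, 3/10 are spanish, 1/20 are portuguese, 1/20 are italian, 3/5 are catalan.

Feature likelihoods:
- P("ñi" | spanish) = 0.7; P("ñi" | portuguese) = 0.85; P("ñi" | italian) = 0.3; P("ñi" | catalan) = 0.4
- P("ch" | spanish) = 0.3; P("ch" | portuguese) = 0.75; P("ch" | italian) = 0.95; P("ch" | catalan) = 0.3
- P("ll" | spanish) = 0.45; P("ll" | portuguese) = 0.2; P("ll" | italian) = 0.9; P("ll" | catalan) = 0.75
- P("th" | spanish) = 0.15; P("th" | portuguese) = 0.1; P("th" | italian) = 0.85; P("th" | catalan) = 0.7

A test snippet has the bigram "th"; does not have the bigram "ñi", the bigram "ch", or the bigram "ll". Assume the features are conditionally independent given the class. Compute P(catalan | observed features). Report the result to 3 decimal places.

0.889

spanish: 0.3 × (1−0.7) × (1−0.3) × (1−0.45) × 0.15 = 0.0051975
portuguese: 0.05 × (1−0.85) × (1−0.75) × (1−0.2) × 0.1 = 0.00015
italian: 0.05 × (1−0.3) × (1−0.95) × (1−0.9) × 0.85 = 0.00014875
catalan: 0.6 × (1−0.4) × (1−0.3) × (1−0.75) × 0.7 = 0.0441
P(catalan | x) = 0.0441 / 0.04959625 ≈ 0.889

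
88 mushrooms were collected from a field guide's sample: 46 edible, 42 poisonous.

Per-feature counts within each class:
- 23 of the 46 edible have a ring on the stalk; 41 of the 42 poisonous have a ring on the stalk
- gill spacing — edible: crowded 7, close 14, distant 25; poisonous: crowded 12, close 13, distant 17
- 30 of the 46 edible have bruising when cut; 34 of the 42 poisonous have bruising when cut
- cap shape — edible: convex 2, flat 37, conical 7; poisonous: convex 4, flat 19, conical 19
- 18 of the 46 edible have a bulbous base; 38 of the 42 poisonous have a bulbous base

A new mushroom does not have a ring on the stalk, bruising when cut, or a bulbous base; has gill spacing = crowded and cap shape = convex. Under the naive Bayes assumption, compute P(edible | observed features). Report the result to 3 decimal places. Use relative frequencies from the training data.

0.985

edible: (46/88) × (23/46) × (7/46) × (16/46) × (2/46) × (28/46) ≈ 0.000366117
poisonous: (42/88) × (1/42) × (12/42) × (8/42) × (4/42) × (4/42) ≈ 0.00000560934
P(edible | x) = 0.000366117 / 0.00037172634 ≈ 0.985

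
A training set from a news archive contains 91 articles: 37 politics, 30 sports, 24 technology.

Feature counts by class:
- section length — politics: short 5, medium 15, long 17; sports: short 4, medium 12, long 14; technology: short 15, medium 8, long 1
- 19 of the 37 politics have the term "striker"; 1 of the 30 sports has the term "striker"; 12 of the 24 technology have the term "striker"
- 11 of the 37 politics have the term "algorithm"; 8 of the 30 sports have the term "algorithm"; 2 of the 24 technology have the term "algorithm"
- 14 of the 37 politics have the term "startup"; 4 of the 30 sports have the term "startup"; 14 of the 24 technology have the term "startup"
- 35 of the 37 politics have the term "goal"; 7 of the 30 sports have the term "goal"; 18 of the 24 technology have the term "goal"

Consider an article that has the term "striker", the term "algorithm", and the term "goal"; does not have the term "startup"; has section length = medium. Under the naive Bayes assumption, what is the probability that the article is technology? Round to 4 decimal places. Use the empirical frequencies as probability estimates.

0.0708

politics: (37/91) × (15/37) × (19/37) × (11/37) × (23/37) × (35/37) ≈ 0.0147974
sports: (30/91) × (12/30) × (1/30) × (8/30) × (26/30) × (7/30) ≈ 0.000237037
technology: (24/91) × (8/24) × (12/24) × (2/24) × (10/24) × (18/24) ≈ 0.00114469
P(technology | x) = 0.00114469 / 0.016179127 ≈ 0.0708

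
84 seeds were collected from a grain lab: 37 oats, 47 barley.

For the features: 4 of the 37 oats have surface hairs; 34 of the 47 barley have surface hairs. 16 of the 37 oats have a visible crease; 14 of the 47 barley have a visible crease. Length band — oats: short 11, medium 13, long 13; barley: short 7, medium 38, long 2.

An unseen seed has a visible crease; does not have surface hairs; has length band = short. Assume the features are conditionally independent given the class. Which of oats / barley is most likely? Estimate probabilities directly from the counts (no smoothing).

oats

oats: (37/84) × (33/37) × (16/37) × (11/37) ≈ 0.0505061
barley: (47/84) × (13/47) × (14/47) × (7/47) ≈ 0.00686585
Highest score → oats.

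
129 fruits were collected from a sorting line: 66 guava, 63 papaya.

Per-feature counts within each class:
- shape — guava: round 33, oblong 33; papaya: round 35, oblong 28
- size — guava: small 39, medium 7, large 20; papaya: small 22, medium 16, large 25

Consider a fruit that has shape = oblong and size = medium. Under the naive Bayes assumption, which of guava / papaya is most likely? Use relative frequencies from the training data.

papaya

guava: (66/129) × (33/66) × (7/66) ≈ 0.0271318
papaya: (63/129) × (28/63) × (16/63) ≈ 0.0551249
Highest score → papaya.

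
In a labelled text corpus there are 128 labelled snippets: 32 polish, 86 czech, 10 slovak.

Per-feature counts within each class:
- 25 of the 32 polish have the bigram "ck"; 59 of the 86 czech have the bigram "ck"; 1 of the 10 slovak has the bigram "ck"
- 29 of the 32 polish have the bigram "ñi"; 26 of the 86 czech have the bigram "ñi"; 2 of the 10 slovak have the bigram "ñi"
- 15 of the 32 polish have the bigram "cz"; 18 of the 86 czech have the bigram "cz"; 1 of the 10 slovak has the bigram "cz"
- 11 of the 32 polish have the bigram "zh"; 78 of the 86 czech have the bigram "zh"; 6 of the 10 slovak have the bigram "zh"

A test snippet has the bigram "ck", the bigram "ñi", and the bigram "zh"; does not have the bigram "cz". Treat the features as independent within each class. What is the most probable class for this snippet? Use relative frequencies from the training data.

polish: (32/128) × (25/32) × (29/32) × (17/32) × (11/32) = 0.0323235988616943359375
czech: (86/128) × (59/86) × (26/86) × (68/86) × (78/86) ≈ 0.0999364
slovak: (10/128) × (1/10) × (2/10) × (9/10) × (6/10) = 0.00084375
Highest score → czech.

czech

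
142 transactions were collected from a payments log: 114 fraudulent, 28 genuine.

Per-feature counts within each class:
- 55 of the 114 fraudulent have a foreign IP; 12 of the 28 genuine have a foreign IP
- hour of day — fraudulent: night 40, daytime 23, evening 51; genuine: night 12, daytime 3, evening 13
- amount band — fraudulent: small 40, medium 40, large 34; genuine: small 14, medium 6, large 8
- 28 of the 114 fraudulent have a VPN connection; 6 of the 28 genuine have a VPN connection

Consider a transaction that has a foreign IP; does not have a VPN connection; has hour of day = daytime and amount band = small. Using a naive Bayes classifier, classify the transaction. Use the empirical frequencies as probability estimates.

fraudulent

fraudulent: (114/142) × (55/114) × (23/114) × (40/114) × (86/114) ≈ 0.0206845
genuine: (28/142) × (12/28) × (3/28) × (14/28) × (22/28) ≈ 0.00355706
Highest score → fraudulent.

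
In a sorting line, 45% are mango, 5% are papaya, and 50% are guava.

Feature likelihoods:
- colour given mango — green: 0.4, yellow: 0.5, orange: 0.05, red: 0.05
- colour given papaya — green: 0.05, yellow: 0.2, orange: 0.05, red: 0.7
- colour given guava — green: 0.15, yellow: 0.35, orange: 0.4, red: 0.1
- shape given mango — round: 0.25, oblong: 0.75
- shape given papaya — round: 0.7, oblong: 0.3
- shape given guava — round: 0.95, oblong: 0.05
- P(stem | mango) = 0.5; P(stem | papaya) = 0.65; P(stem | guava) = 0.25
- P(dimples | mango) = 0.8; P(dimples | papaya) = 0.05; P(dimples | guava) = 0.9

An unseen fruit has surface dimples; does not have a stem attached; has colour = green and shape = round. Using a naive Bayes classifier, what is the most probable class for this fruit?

mango: 0.45 × 0.4 × 0.25 × (1−0.5) × 0.8 = 0.018
papaya: 0.05 × 0.05 × 0.7 × (1−0.65) × 0.05 = 0.000030625
guava: 0.5 × 0.15 × 0.95 × (1−0.25) × 0.9 = 0.04809375
Highest score → guava.

guava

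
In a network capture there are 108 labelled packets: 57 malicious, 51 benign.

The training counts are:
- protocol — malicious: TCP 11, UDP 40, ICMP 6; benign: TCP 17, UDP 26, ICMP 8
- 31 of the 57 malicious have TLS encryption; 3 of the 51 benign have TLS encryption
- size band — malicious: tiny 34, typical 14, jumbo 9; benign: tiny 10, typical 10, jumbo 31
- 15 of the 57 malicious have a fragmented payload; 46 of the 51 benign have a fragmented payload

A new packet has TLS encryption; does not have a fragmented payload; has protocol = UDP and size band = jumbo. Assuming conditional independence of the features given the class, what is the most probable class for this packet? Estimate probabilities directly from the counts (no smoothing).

malicious

malicious: (57/108) × (40/57) × (31/57) × (9/57) × (42/57) ≈ 0.023435
benign: (51/108) × (26/51) × (3/51) × (31/51) × (5/51) ≈ 0.000843902
Highest score → malicious.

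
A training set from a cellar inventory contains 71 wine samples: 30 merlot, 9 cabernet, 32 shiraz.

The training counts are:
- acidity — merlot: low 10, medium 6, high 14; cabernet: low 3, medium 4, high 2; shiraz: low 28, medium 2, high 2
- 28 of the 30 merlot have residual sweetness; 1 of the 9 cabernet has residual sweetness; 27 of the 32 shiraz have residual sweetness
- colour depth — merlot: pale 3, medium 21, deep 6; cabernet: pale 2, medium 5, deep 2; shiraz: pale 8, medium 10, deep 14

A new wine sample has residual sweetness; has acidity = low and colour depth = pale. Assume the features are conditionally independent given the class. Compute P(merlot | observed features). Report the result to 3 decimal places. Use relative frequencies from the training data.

merlot: (30/71) × (10/30) × (28/30) × (3/30) ≈ 0.0131455
cabernet: (9/71) × (3/9) × (1/9) × (2/9) ≈ 0.0010433
shiraz: (32/71) × (28/32) × (27/32) × (8/32) ≈ 0.0831866
P(merlot | x) = 0.0131455 / 0.0973754 ≈ 0.135

0.135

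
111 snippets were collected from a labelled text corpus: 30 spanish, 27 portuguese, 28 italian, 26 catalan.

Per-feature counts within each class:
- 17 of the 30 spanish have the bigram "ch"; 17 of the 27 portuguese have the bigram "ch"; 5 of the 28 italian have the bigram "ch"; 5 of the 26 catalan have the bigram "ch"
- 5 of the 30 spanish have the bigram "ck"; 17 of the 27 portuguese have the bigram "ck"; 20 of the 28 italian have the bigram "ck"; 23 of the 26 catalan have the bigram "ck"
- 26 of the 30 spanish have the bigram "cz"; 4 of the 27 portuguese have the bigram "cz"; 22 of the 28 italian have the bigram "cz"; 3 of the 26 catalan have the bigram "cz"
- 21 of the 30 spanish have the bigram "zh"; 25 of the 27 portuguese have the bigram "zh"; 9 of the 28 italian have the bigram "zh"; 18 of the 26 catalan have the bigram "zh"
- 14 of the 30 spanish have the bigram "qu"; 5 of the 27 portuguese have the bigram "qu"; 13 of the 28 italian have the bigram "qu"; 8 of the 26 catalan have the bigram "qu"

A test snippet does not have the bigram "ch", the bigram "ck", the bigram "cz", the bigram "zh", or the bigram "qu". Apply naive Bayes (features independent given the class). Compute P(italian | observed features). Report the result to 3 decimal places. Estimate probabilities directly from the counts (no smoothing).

spanish: (30/111) × (13/30) × (25/30) × (4/30) × (9/30) × (16/30) ≈ 0.00208208
portuguese: (27/111) × (10/27) × (10/27) × (23/27) × (2/27) × (22/27) ≈ 0.00171555
italian: (28/111) × (23/28) × (8/28) × (6/28) × (19/28) × (15/28) ≈ 0.00461168
catalan: (26/111) × (21/26) × (3/26) × (23/26) × (8/26) × (18/26) ≈ 0.00411353
P(italian | x) = 0.00461168 / 0.01252284 ≈ 0.368

0.368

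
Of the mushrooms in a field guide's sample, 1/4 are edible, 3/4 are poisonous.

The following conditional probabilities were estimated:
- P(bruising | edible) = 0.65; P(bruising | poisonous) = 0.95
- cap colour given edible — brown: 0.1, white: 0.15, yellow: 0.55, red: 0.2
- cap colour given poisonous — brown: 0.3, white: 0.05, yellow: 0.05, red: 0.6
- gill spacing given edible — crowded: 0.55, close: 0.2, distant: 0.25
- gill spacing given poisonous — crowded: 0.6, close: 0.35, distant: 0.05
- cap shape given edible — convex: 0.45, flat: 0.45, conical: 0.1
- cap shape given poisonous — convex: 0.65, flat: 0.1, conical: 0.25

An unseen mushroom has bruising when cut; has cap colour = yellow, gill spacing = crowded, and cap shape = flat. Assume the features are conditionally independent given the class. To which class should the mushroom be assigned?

edible: 0.25 × 0.65 × 0.55 × 0.55 × 0.45 = 0.0221203125
poisonous: 0.75 × 0.95 × 0.05 × 0.6 × 0.1 = 0.0021375
Highest score → edible.

edible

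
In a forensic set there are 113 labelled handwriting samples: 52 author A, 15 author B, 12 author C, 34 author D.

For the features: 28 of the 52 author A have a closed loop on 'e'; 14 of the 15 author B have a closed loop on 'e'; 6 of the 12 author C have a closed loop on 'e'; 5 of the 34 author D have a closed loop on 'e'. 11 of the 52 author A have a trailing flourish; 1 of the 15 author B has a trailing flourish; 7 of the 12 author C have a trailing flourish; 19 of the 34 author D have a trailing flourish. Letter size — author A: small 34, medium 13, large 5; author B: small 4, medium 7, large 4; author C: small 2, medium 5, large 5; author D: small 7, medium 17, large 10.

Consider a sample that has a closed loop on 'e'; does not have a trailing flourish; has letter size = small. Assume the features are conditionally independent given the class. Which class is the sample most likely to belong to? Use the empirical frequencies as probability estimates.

author A: (52/113) × (28/52) × (41/52) × (34/52) ≈ 0.127743
author B: (15/113) × (14/15) × (14/15) × (4/15) ≈ 0.0308358
author C: (12/113) × (6/12) × (5/12) × (2/12) ≈ 0.00368732
author D: (34/113) × (5/34) × (15/34) × (7/34) ≈ 0.00401905
Highest score → author A.

author A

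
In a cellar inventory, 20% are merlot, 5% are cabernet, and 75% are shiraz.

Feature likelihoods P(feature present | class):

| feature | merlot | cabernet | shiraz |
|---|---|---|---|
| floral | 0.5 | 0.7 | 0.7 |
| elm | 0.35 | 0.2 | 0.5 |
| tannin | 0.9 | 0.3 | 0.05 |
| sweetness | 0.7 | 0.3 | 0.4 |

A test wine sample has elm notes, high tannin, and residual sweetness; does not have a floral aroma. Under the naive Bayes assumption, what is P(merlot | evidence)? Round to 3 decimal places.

0.897

merlot: 0.2 × (1−0.5) × 0.35 × 0.9 × 0.7 = 0.02205
cabernet: 0.05 × (1−0.7) × 0.2 × 0.3 × 0.3 = 0.00027
shiraz: 0.75 × (1−0.7) × 0.5 × 0.05 × 0.4 = 0.00225
P(merlot | x) = 0.02205 / 0.02457 ≈ 0.897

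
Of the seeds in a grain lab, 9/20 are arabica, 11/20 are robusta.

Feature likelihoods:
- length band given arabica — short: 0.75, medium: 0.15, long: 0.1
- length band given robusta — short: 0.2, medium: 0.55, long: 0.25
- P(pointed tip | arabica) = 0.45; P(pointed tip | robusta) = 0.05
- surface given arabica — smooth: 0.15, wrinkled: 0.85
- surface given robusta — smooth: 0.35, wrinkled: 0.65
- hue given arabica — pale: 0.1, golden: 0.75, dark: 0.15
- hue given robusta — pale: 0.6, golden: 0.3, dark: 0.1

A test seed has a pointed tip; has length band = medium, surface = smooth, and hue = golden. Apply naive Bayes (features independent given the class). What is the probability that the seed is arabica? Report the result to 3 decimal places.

arabica: 0.45 × 0.15 × 0.45 × 0.15 × 0.75 = 0.0034171875
robusta: 0.55 × 0.55 × 0.05 × 0.35 × 0.3 = 0.001588125
P(arabica | x) = 0.0034171875 / 0.0050053125 ≈ 0.683

0.683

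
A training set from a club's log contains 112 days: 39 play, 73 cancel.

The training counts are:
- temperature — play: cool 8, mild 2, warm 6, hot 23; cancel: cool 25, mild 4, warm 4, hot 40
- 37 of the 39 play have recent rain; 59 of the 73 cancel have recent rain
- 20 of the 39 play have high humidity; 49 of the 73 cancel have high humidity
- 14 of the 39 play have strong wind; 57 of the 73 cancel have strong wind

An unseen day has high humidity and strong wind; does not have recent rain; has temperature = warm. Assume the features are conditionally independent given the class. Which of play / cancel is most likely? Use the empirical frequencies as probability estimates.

play: (39/112) × (6/39) × (2/39) × (20/39) × (14/39) ≈ 0.00050574
cancel: (73/112) × (4/73) × (14/73) × (49/73) × (57/73) ≈ 0.00358982
Highest score → cancel.

cancel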